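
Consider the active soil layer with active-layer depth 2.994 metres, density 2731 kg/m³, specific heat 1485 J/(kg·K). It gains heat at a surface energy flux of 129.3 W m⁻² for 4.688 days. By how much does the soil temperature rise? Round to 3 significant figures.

4.31 K

Areal heat capacity C = ρ c_p D = 2731 × 1485 × 2.994 = 1.21×10^7 J m⁻² K⁻¹.
Net heat input Q = F Δt = 129.3 × (4.688 days × 86400 s/day) = 5.24×10^7 J/m².
ΔT = Q / C = 5.24×10^7 / 1.21×10^7 = 4.31 K.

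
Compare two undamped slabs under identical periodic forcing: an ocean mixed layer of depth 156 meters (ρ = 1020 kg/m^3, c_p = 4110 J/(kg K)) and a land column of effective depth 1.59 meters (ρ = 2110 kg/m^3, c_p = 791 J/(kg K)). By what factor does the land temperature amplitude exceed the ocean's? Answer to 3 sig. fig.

246

C_ocean = 1020 × 4110 × 156 = 6.54×10^8 J/(m²·K).
C_land = 2110 × 791 × 1.59 = 2.65×10^6 J/(m²·K).
Undamped amplitude ∝ 1/C, so A_land/A_ocean = C_ocean/C_land = 246.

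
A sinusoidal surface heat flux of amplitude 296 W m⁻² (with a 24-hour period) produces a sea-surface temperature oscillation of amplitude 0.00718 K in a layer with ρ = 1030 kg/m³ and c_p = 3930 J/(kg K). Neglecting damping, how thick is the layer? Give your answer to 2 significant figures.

ω = 2π / 86400 s = 7.27×10^-5 s⁻¹.
Required C = F₀ / (A ω) = 296 / (0.00718 × 7.27×10^-5) = 5.67×10^8 J/(m²·K).
D = C / (ρ c_p) = 5.67×10^8 / (1030 × 3930) = 140 m.

140 m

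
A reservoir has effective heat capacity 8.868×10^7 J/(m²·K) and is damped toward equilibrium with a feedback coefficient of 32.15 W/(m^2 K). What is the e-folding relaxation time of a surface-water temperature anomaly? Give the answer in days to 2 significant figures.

32 days

Areal heat capacity C = 8.868×10^7 J/(m²·K) (given).
Relaxation time τ = C / λ = 8.87×10^7 / 32.15 = 2.76×10^6 s.
In days: 2.76×10^6 s / (86400 s/day) = 31.9 days.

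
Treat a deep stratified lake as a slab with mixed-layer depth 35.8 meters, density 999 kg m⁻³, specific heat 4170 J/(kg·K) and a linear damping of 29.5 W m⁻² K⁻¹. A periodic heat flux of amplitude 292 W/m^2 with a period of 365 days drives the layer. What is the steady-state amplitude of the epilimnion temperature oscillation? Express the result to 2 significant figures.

7.0 K

Areal heat capacity C = ρ c_p D = 999 × 4170 × 35.8 = 1.49×10^8 J m⁻² K⁻¹.
Angular frequency ω = 2π / T = 2π / 3.15×10^7 s = 1.99×10^-7 s⁻¹.
√((Cω)² + λ²) = √((29.7)² + 29.5²) = 41.9 W/(m²·K).
Amplitude A = F₀ / √((Cω)²+λ²) = 292 / 41.9 = 6.97 K.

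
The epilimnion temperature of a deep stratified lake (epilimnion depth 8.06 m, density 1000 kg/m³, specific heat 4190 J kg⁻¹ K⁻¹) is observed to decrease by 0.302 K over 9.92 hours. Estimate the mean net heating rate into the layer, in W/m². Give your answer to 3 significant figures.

Areal heat capacity C = ρ c_p D = 1000 × 4190 × 8.06 = 3.38×10^7 J/(m²·K).
Required heat per unit area: Q = C ΔT = 3.38×10^7 × -0.302 = -1.02×10^7 J/m².
Flux F = Q / Δt = -1.02×10^7 / 35700 s = -286 W/m².

-286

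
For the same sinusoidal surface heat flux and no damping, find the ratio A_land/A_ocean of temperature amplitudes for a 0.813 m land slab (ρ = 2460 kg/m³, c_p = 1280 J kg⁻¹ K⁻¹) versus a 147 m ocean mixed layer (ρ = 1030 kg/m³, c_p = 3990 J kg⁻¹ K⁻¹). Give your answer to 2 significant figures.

C_ocean = 1030 × 3990 × 147 = 6.04×10^8 J/(m²·K).
C_land = 2460 × 1280 × 0.813 = 2.56×10^6 J/(m²·K).
Undamped amplitude ∝ 1/C, so A_land/A_ocean = C_ocean/C_land = 236.

240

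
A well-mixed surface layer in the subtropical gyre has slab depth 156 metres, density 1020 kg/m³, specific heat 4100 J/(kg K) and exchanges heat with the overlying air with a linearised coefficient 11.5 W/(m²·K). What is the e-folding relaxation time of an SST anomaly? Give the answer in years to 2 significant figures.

Areal heat capacity C = ρ c_p D = 1020 × 4100 × 156 = 6.52×10^8 J/(m²·K).
Relaxation time τ = C / λ = 6.52×10^8 / 11.5 = 5.67×10^7 s.
In years: 5.67×10^7 s / (3.156×10^7 s/year) = 1.80 years.

1.8 years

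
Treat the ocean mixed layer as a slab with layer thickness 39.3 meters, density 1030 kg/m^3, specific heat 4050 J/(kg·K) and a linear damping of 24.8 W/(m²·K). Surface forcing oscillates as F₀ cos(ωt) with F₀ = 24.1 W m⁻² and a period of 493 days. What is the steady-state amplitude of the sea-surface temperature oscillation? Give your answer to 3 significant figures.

0.696 K

Areal heat capacity C = ρ c_p D = 1030 × 4050 × 39.3 = 1.64×10^8 J/(m^2 K).
Angular frequency ω = 2π / T = 2π / 4.26×10^7 s = 1.48×10^-7 s⁻¹.
√((Cω)² + λ²) = √((24.2)² + 24.8²) = 34.6 W/(m²·K).
Amplitude A = F₀ / √((Cω)²+λ²) = 24.1 / 34.6 = 0.696 K.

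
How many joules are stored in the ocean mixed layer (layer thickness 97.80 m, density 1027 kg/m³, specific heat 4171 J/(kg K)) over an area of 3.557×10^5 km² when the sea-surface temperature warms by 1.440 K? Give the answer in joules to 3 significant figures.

2.15×10^20 J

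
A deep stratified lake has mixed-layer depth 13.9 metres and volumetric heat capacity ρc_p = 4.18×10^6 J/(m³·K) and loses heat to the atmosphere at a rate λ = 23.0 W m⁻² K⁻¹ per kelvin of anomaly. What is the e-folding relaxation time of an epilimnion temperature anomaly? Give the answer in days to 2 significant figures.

29 days

Areal heat capacity C = ρc_p × D = 4.18×10^6 × 13.9 = 5.81×10^7 J m⁻² K⁻¹.
Relaxation time τ = C / λ = 5.81×10^7 / 23.0 = 2.53×10^6 s.
In days: 2.53×10^6 s / (86400 s/day) = 29.2 days.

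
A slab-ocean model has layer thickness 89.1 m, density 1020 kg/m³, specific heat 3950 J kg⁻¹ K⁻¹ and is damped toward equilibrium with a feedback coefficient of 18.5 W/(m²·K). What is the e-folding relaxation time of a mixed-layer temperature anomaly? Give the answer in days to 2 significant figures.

Areal heat capacity C = ρ c_p D = 1020 × 3950 × 89.1 = 3.59×10^8 J/(m²·K).
Relaxation time τ = C / λ = 3.59×10^8 / 18.5 = 1.94×10^7 s.
In days: 1.94×10^7 s / (86400 s/day) = 225 days.

220 days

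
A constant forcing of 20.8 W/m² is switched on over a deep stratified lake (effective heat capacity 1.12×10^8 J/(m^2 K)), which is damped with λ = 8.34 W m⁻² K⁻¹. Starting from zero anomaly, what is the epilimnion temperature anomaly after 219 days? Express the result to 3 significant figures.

Areal heat capacity C = 1.12×10^8 J/(m^2 K) (given).
τ = C / λ = 1.12×10^8 / 8.34 = 1.34×10^7 s.
Equilibrium anomaly ΔT_eq = F / λ = 20.8 / 8.34 = 2.49 K.
t = 219 days = 1.89×10^7 s, so t/τ = 1.41.
ΔT(t) = ΔT_eq (1 − e^(−t/τ)) = 2.49 × (1 − e^−1.41) = 1.88 K.

1.88 K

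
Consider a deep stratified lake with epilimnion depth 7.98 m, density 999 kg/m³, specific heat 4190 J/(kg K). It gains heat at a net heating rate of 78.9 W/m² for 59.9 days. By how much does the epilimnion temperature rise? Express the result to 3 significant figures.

12.2 K

Areal heat capacity C = ρ c_p D = 999 × 4190 × 7.98 = 3.34×10^7 J/(m^2 K).
Net heat input Q = F Δt = 78.9 × (59.9 days × 86400 s/day) = 4.08×10^8 J/m².
ΔT = Q / C = 4.08×10^8 / 3.34×10^7 = 12.2 K.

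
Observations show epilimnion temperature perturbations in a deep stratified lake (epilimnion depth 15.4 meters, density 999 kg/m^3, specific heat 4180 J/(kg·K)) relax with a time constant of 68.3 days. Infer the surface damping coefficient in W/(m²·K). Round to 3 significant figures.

10.9

Areal heat capacity C = ρ c_p D = 999 × 4180 × 15.4 = 6.43×10^7 J m⁻² K⁻¹.
τ = 68.3 days = 5.90×10^6 s.
λ = C / τ = 6.43×10^7 / 5.90×10^6 = 10.9 W/(m²·K).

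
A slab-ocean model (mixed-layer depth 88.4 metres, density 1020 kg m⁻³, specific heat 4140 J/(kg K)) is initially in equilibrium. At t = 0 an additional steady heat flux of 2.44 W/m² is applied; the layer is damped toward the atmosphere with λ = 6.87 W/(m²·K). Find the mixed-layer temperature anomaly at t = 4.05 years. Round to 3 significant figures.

Areal heat capacity C = ρ c_p D = 1020 × 4140 × 88.4 = 3.73×10^8 J/(m²·K).
τ = C / λ = 3.73×10^8 / 6.87 = 5.43×10^7 s.
Equilibrium anomaly ΔT_eq = F / λ = 2.44 / 6.87 = 0.355 K.
t = 4.05 years = 1.28×10^8 s, so t/τ = 2.35.
ΔT(t) = ΔT_eq (1 − e^(−t/τ)) = 0.355 × (1 − e^−2.35) = 0.321 K.

0.321 K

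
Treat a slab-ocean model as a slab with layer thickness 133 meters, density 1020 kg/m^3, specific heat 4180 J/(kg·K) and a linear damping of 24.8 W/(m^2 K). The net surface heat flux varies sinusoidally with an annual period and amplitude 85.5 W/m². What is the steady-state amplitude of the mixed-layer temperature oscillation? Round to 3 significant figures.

0.739 K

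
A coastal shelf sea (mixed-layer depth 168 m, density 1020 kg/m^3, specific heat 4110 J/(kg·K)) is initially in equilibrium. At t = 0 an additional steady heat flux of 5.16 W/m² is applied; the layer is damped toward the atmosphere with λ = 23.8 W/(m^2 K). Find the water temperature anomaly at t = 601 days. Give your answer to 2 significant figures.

0.18 K

Areal heat capacity C = ρ c_p D = 1020 × 4110 × 168 = 7.04×10^8 J/(m²·K).
τ = C / λ = 7.04×10^8 / 23.8 = 2.96×10^7 s.
Equilibrium anomaly ΔT_eq = F / λ = 5.16 / 23.8 = 0.217 K.
t = 601 days = 5.19×10^7 s, so t/τ = 1.75.
ΔT(t) = ΔT_eq (1 − e^(−t/τ)) = 0.217 × (1 − e^−1.75) = 0.179 K.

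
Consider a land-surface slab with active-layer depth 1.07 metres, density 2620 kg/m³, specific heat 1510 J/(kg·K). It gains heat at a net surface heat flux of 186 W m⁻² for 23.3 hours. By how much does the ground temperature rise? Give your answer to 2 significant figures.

3.7 K

Areal heat capacity C = ρ c_p D = 2620 × 1510 × 1.07 = 4.23×10^6 J/(m^2 K).
Net heat input Q = F Δt = 186 × (23.3 hours × 3600 s/hour) = 1.56×10^7 J/m².
ΔT = Q / C = 1.56×10^7 / 4.23×10^6 = 3.69 K.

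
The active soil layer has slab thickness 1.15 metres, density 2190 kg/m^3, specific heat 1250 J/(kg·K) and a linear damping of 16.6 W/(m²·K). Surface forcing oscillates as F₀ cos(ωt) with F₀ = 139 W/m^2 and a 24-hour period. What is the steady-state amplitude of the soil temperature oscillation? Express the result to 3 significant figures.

Areal heat capacity C = ρ c_p D = 2190 × 1250 × 1.15 = 3.15×10^6 J/(m^2 K).
Angular frequency ω = 2π / T = 2π / 86400 s = 7.27×10^-5 s⁻¹.
√((Cω)² + λ²) = √((229)² + 16.6²) = 230 W/(m²·K).
Amplitude A = F₀ / √((Cω)²+λ²) = 139 / 230 = 0.606 K.

0.606 K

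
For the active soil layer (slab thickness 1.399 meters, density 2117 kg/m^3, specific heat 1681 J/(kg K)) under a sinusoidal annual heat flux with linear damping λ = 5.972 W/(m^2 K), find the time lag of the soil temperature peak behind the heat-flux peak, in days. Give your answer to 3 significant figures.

Areal heat capacity C = ρ c_p D = 2117 × 1681 × 1.399 = 4.98×10^6 J m⁻² K⁻¹.
ω = 2π / 3.15×10^7 s = 1.99×10^-7 s⁻¹.
Phase lag φ = arctan(Cω/λ) = arctan(0.992/5.972) = 0.165 rad.
Time lag = φ / ω = 0.165 / 1.99×10^-7 = 8.26×10^5 s = 9.56 days.

9.56 days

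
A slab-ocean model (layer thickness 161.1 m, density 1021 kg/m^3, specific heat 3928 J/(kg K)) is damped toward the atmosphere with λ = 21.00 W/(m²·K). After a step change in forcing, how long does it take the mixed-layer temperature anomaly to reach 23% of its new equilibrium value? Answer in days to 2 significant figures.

Areal heat capacity C = ρ c_p D = 1021 × 3928 × 161.1 = 6.46×10^8 J/(m^2 K).
τ = C / λ = 6.46×10^8 / 21.00 = 3.08×10^7 s.
Fraction reached: 1 − e^(−t/τ) = 0.23 ⇒ t = −τ ln(1 − 0.23) = τ × 0.261.
t = 8.04×10^6 s = 93.1 days.

93 days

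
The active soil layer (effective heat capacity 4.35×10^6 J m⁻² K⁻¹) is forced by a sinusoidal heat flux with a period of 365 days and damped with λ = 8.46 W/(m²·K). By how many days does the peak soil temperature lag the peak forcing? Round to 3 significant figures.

5.93 days

Areal heat capacity C = 4.35×10^6 J m⁻² K⁻¹ (given).
ω = 2π / 3.15×10^7 s = 1.99×10^-7 s⁻¹.
Phase lag φ = arctan(Cω/λ) = arctan(0.867/8.46) = 0.102 rad.
Time lag = φ / ω = 0.102 / 1.99×10^-7 = 5.12×10^5 s = 5.93 days.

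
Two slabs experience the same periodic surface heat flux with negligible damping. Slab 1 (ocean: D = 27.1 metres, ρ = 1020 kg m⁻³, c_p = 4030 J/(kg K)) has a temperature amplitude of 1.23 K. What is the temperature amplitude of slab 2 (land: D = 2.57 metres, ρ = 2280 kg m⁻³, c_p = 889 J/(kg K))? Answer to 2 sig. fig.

26 K

C_ocean = 1.11×10^8 J/(m²·K); C_land = 5.21×10^6 J/(m²·K).
A ∝ 1/C ⇒ A_land = A_ocean × C_ocean/C_land = 1.23 × 21.4 = 26.3 K.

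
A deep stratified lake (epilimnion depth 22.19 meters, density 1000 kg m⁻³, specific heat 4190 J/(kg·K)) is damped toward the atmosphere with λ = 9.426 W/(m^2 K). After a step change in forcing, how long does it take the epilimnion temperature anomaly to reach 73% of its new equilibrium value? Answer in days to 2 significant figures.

150 days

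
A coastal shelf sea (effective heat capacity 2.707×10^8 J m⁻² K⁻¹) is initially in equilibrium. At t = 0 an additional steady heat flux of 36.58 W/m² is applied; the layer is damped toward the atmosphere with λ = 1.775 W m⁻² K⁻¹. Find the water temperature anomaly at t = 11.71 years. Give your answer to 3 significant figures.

18.8 K

Areal heat capacity C = 2.707×10^8 J m⁻² K⁻¹ (given).
τ = C / λ = 2.71×10^8 / 1.775 = 1.53×10^8 s.
Equilibrium anomaly ΔT_eq = F / λ = 36.58 / 1.775 = 20.6 K.
t = 11.71 years = 3.70×10^8 s, so t/τ = 2.42.
ΔT(t) = ΔT_eq (1 − e^(−t/τ)) = 20.6 × (1 − e^−2.42) = 18.8 K.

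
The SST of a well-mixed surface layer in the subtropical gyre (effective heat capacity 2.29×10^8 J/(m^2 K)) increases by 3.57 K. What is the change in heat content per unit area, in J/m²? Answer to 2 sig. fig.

Areal heat capacity C = 2.29×10^8 J/(m^2 K) (given).
ΔQ = C ΔT = 2.29×10^8 × 3.57 = 8.18×10^8 J/m².

8.2×10^8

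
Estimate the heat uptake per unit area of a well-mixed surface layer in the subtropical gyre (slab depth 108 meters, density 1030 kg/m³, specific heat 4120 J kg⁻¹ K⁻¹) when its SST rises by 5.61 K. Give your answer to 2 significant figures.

Areal heat capacity C = ρ c_p D = 1030 × 4120 × 108 = 4.58×10^8 J/(m²·K).
ΔQ = C ΔT = 4.58×10^8 × 5.61 = 2.57×10^9 J/m².

2.6×10^9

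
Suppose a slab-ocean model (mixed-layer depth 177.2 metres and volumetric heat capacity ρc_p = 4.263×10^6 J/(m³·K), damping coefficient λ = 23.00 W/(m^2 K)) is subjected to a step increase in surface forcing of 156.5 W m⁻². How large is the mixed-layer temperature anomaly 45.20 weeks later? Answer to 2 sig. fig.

3.8 K

Areal heat capacity C = ρc_p × D = 4.263×10^6 × 177.2 = 7.55×10^8 J m⁻² K⁻¹.
τ = C / λ = 7.55×10^8 / 23.00 = 3.28×10^7 s.
Equilibrium anomaly ΔT_eq = F / λ = 156.5 / 23.00 = 6.80 K.
t = 45.20 weeks = 2.73×10^7 s, so t/τ = 0.832.
ΔT(t) = ΔT_eq (1 − e^(−t/τ)) = 6.80 × (1 − e^−0.832) = 3.84 K.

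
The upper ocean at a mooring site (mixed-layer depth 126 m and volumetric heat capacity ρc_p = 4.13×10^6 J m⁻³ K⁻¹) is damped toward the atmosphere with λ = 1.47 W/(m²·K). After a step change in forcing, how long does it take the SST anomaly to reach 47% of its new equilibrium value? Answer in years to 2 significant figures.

7.1 years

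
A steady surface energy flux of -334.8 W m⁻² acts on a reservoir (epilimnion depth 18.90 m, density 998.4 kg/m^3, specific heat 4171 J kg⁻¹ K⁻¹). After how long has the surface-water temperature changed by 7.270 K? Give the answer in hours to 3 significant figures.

Areal heat capacity C = ρ c_p D = 998.4 × 4171 × 18.90 = 7.87×10^7 J m⁻² K⁻¹.
Time required: Δt = C ΔT / F = 7.87×10^7 × -7.270 / -334.8 = 1.71×10^6 s.
In hours: 1.71×10^6 s / (3600 s/hour) = 475 hours.

475 hours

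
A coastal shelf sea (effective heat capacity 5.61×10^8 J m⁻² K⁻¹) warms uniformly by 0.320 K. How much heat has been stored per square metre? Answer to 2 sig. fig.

Areal heat capacity C = 5.61×10^8 J m⁻² K⁻¹ (given).
ΔQ = C ΔT = 5.61×10^8 × 0.320 = 1.80×10^8 J/m².

1.8×10^8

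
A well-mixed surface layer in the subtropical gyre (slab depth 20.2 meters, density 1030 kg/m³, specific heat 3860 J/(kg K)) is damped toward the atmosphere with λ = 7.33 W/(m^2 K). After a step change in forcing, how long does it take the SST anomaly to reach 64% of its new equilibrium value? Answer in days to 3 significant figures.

130 days

Areal heat capacity C = ρ c_p D = 1030 × 3860 × 20.2 = 8.03×10^7 J/(m^2 K).
τ = C / λ = 8.03×10^7 / 7.33 = 1.10×10^7 s.
Fraction reached: 1 − e^(−t/τ) = 0.64 ⇒ t = −τ ln(1 − 0.64) = τ × 1.02.
t = 1.12×10^7 s = 130 days.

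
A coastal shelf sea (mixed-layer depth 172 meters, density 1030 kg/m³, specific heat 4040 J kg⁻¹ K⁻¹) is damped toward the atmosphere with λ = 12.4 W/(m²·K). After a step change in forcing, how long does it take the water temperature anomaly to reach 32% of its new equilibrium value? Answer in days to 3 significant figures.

258 days

Areal heat capacity C = ρ c_p D = 1030 × 4040 × 172 = 7.16×10^8 J m⁻² K⁻¹.
τ = C / λ = 7.16×10^8 / 12.4 = 5.77×10^7 s.
Fraction reached: 1 − e^(−t/τ) = 0.32 ⇒ t = −τ ln(1 − 0.32) = τ × 0.386.
t = 2.23×10^7 s = 258 days.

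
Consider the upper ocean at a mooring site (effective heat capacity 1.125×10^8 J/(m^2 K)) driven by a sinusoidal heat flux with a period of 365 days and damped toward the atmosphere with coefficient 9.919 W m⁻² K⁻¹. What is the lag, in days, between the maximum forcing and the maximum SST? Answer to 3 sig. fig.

67.0 days

Areal heat capacity C = 1.125×10^8 J/(m^2 K) (given).
ω = 2π / 3.15×10^7 s = 1.99×10^-7 s⁻¹.
Phase lag φ = arctan(Cω/λ) = arctan(22.4/9.919) = 1.15 rad.
Time lag = φ / ω = 1.15 / 1.99×10^-7 = 5.79×10^6 s = 67.0 days.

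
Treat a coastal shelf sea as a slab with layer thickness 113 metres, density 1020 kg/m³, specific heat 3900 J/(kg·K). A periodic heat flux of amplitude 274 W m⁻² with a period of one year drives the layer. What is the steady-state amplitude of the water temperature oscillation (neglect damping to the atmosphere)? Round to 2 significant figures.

3.1 K

Areal heat capacity C = ρ c_p D = 1020 × 3900 × 113 = 4.50×10^8 J/(m^2 K).
Angular frequency ω = 2π / T = 2π / 3.15×10^7 s = 1.99×10^-7 s⁻¹.
Cω = 4.50×10^8 × 1.99×10^-7 = 89.6 W/(m²·K).
Amplitude A = F₀ / (Cω) = 274 / 89.6 = 3.06 K.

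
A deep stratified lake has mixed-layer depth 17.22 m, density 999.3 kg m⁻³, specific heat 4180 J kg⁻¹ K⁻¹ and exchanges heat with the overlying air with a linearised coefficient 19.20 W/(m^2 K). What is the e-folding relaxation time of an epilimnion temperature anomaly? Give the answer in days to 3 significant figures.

43.4 days

Areal heat capacity C = ρ c_p D = 999.3 × 4180 × 17.22 = 7.19×10^7 J/(m^2 K).
Relaxation time τ = C / λ = 7.19×10^7 / 19.20 = 3.75×10^6 s.
In days: 3.75×10^6 s / (86400 s/day) = 43.4 days.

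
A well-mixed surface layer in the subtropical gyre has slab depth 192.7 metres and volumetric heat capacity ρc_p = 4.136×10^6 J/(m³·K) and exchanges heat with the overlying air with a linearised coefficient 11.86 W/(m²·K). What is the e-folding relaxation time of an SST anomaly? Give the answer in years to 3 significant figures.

2.13 years

Areal heat capacity C = ρc_p × D = 4.136×10^6 × 192.7 = 7.97×10^8 J m⁻² K⁻¹.
Relaxation time τ = C / λ = 7.97×10^8 / 11.86 = 6.72×10^7 s.
In years: 6.72×10^7 s / (3.156×10^7 s/year) = 2.13 years.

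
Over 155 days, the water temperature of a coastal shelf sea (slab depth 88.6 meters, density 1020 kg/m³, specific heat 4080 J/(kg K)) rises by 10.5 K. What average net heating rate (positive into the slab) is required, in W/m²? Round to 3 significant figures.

289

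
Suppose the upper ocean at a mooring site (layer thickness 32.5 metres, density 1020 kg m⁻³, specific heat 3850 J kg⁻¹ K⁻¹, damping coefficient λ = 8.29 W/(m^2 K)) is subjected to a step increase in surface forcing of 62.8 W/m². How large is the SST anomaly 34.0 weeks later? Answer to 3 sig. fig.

5.58 K

Areal heat capacity C = ρ c_p D = 1020 × 3850 × 32.5 = 1.28×10^8 J/(m²·K).
τ = C / λ = 1.28×10^8 / 8.29 = 1.54×10^7 s.
Equilibrium anomaly ΔT_eq = F / λ = 62.8 / 8.29 = 7.58 K.
t = 34.0 weeks = 2.06×10^7 s, so t/τ = 1.34.
ΔT(t) = ΔT_eq (1 − e^(−t/τ)) = 7.58 × (1 − e^−1.34) = 5.58 K.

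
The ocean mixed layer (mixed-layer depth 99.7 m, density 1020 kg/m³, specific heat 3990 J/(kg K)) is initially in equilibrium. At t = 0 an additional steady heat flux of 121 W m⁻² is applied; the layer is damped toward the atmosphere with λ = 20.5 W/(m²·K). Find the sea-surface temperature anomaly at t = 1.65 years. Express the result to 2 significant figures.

Areal heat capacity C = ρ c_p D = 1020 × 3990 × 99.7 = 4.06×10^8 J/(m²·K).
τ = C / λ = 4.06×10^8 / 20.5 = 1.98×10^7 s.
Equilibrium anomaly ΔT_eq = F / λ = 121 / 20.5 = 5.90 K.
t = 1.65 years = 5.21×10^7 s, so t/τ = 2.63.
ΔT(t) = ΔT_eq (1 − e^(−t/τ)) = 5.90 × (1 − e^−2.63) = 5.48 K.

5.5 K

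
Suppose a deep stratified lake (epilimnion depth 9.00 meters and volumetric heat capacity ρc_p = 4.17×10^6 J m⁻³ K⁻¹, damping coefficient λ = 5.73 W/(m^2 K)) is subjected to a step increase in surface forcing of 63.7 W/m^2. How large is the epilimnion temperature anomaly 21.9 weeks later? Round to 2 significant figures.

Areal heat capacity C = ρc_p × D = 4.17×10^6 × 9.00 = 3.75×10^7 J/(m^2 K).
τ = C / λ = 3.75×10^7 / 5.73 = 6.55×10^6 s.
Equilibrium anomaly ΔT_eq = F / λ = 63.7 / 5.73 = 11.1 K.
t = 21.9 weeks = 1.32×10^7 s, so t/τ = 2.02.
ΔT(t) = ΔT_eq (1 − e^(−t/τ)) = 11.1 × (1 − e^−2.02) = 9.65 K.

9.6 K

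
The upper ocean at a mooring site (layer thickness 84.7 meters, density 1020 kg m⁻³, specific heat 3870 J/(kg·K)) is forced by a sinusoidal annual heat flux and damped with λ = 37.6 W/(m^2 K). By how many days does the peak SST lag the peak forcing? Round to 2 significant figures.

61 days

Areal heat capacity C = ρ c_p D = 1020 × 3870 × 84.7 = 3.34×10^8 J/(m^2 K).
ω = 2π / 3.15×10^7 s = 1.99×10^-7 s⁻¹.
Phase lag φ = arctan(Cω/λ) = arctan(66.6/37.6) = 1.06 rad.
Time lag = φ / ω = 1.06 / 1.99×10^-7 = 5.30×10^6 s = 61.4 days.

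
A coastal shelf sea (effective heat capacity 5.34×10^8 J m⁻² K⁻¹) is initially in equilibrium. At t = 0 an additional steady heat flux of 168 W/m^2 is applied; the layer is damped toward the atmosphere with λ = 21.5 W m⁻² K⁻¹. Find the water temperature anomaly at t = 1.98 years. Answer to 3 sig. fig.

Areal heat capacity C = 5.34×10^8 J m⁻² K⁻¹ (given).
τ = C / λ = 5.34×10^8 / 21.5 = 2.48×10^7 s.
Equilibrium anomaly ΔT_eq = F / λ = 168 / 21.5 = 7.81 K.
t = 1.98 years = 6.25×10^7 s, so t/τ = 2.52.
ΔT(t) = ΔT_eq (1 − e^(−t/τ)) = 7.81 × (1 − e^−2.52) = 7.18 K.

7.18 K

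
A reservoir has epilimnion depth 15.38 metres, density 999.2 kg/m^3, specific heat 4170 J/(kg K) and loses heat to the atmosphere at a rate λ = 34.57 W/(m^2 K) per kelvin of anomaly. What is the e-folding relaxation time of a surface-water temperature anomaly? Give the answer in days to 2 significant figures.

21 days

Areal heat capacity C = ρ c_p D = 999.2 × 4170 × 15.38 = 6.41×10^7 J m⁻² K⁻¹.
Relaxation time τ = C / λ = 6.41×10^7 / 34.57 = 1.85×10^6 s.
In days: 1.85×10^6 s / (86400 s/day) = 21.5 days.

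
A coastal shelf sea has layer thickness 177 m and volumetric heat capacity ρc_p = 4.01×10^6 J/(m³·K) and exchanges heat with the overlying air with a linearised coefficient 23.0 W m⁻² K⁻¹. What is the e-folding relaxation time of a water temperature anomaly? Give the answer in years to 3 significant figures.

Areal heat capacity C = ρc_p × D = 4.01×10^6 × 177 = 7.10×10^8 J/(m²·K).
Relaxation time τ = C / λ = 7.10×10^8 / 23.0 = 3.09×10^7 s.
In years: 3.09×10^7 s / (3.156×10^7 s/year) = 0.978 years.

0.978 years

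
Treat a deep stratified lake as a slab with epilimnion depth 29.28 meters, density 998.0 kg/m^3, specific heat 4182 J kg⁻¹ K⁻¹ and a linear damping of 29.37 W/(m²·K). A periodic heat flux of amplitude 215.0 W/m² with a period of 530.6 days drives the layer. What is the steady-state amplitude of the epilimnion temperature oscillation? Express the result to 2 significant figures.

6.4 K

Areal heat capacity C = ρ c_p D = 998.0 × 4182 × 29.28 = 1.22×10^8 J m⁻² K⁻¹.
Angular frequency ω = 2π / T = 2π / 4.58×10^7 s = 1.37×10^-7 s⁻¹.
√((Cω)² + λ²) = √((16.7)² + 29.37²) = 33.8 W/(m²·K).
Amplitude A = F₀ / √((Cω)²+λ²) = 215.0 / 33.8 = 6.36 K.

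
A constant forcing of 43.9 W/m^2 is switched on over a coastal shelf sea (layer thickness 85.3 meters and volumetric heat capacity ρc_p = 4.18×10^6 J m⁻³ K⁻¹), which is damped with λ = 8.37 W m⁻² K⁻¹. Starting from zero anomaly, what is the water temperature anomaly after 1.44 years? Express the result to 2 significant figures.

Areal heat capacity C = ρc_p × D = 4.18×10^6 × 85.3 = 3.57×10^8 J/(m^2 K).
τ = C / λ = 3.57×10^8 / 8.37 = 4.26×10^7 s.
Equilibrium anomaly ΔT_eq = F / λ = 43.9 / 8.37 = 5.24 K.
t = 1.44 years = 4.54×10^7 s, so t/τ = 1.07.
ΔT(t) = ΔT_eq (1 − e^(−t/τ)) = 5.24 × (1 − e^−1.07) = 3.44 K.

3.4 K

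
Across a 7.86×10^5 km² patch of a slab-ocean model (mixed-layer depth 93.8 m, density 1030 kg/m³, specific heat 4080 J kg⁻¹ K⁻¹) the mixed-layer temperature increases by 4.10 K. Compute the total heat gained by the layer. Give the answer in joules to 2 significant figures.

1.3×10^21 J

Areal heat capacity C = ρ c_p D = 1030 × 4080 × 93.8 = 3.94×10^8 J/(m^2 K).
Heat per unit area: q = C ΔT = 3.94×10^8 × 4.10 = 1.62×10^9 J/m².
Total heat: Q = q × A = 1.62×10^9 × (7.86×10^5 × 10⁶ m²) = 1.27×10^21 J.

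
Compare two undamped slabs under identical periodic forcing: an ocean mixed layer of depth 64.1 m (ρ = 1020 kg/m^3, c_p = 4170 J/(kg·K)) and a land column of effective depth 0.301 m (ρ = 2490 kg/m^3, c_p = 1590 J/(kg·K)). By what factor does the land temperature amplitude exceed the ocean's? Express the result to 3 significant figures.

C_ocean = 1020 × 4170 × 64.1 = 2.73×10^8 J/(m²·K).
C_land = 2490 × 1590 × 0.301 = 1.19×10^6 J/(m²·K).
Undamped amplitude ∝ 1/C, so A_land/A_ocean = C_ocean/C_land = 229.

229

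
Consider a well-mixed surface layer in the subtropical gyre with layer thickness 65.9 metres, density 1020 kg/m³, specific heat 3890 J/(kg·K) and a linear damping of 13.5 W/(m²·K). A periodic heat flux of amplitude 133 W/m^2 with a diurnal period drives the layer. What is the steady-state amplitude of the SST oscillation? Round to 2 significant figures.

Areal heat capacity C = ρ c_p D = 1020 × 3890 × 65.9 = 2.61×10^8 J m⁻² K⁻¹.
Angular frequency ω = 2π / T = 2π / 86400 s = 7.27×10^-5 s⁻¹.
√((Cω)² + λ²) = √((19000)² + 13.5²) = 19000 W/(m²·K).
Amplitude A = F₀ / √((Cω)²+λ²) = 133 / 19000 = 0.00699 K.

0.0070 K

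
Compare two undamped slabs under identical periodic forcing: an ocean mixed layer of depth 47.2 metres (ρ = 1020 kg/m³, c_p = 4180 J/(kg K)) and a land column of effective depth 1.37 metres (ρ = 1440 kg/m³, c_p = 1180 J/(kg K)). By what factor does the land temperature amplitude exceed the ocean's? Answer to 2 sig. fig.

C_ocean = 1020 × 4180 × 47.2 = 2.01×10^8 J/(m²·K).
C_land = 1440 × 1180 × 1.37 = 2.33×10^6 J/(m²·K).
Undamped amplitude ∝ 1/C, so A_land/A_ocean = C_ocean/C_land = 86.4.

86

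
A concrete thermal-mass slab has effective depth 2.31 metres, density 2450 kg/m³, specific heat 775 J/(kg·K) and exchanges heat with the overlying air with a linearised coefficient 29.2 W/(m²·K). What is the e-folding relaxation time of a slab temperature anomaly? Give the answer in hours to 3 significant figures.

41.7 hours

Areal heat capacity C = ρ c_p D = 2450 × 775 × 2.31 = 4.39×10^6 J m⁻² K⁻¹.
Relaxation time τ = C / λ = 4.39×10^6 / 29.2 = 1.50×10^5 s.
In hours: 1.50×10^5 s / (3600 s/hour) = 41.7 hours.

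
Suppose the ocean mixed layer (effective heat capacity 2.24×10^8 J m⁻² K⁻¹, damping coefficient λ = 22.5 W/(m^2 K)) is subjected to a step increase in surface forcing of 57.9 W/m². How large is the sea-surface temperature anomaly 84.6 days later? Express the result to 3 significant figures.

1.34 K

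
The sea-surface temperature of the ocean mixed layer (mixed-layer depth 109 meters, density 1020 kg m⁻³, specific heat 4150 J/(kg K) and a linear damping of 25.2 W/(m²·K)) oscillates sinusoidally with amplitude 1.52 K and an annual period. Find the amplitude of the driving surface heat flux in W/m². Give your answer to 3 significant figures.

145

Areal heat capacity C = ρ c_p D = 1020 × 4150 × 109 = 4.61×10^8 J/(m²·K).
ω = 2π / 3.15×10^7 s = 1.99×10^-7 s⁻¹.
√((Cω)² + λ²) = √((91.9)² + 25.2²) = 95.3 W/(m²·K).
F₀ = A × √((Cω)²+λ²) = 1.52 × 95.3 = 145 W/m².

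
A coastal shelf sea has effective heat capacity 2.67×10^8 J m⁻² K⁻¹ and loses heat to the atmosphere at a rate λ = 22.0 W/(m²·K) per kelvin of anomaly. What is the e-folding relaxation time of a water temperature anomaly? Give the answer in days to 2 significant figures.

140 days

Areal heat capacity C = 2.67×10^8 J m⁻² K⁻¹ (given).
Relaxation time τ = C / λ = 2.67×10^8 / 22.0 = 1.21×10^7 s.
In days: 1.21×10^7 s / (86400 s/day) = 140 days.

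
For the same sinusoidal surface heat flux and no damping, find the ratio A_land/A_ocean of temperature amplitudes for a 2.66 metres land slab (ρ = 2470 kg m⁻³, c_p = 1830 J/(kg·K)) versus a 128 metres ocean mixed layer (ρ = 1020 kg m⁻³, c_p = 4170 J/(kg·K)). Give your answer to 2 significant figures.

45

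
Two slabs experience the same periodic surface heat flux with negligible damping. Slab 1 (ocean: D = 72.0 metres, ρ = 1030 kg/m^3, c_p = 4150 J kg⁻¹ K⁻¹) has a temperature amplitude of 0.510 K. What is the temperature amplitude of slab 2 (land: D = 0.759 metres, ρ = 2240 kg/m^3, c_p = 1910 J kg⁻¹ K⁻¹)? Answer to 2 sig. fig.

48 K

C_ocean = 3.08×10^8 J/(m²·K); C_land = 3.25×10^6 J/(m²·K).
A ∝ 1/C ⇒ A_land = A_ocean × C_ocean/C_land = 0.510 × 94.8 = 48.3 K.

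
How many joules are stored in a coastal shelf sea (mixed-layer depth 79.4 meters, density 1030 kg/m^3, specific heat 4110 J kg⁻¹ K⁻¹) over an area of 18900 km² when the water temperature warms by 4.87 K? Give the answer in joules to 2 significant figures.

3.1×10^19 J

Areal heat capacity C = ρ c_p D = 1030 × 4110 × 79.4 = 3.36×10^8 J m⁻² K⁻¹.
Heat per unit area: q = C ΔT = 3.36×10^8 × 4.87 = 1.64×10^9 J/m².
Total heat: Q = q × A = 1.64×10^9 × (18900 × 10⁶ m²) = 3.09×10^19 J.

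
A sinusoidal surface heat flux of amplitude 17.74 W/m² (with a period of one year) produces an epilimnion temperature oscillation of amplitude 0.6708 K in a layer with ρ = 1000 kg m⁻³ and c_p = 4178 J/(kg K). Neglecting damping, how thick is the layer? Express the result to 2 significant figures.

32 m

ω = 2π / 3.15×10^7 s = 1.99×10^-7 s⁻¹.
Required C = F₀ / (A ω) = 17.74 / (0.6708 × 1.99×10^-7) = 1.33×10^8 J/(m²·K).
D = C / (ρ c_p) = 1.33×10^8 / (1000 × 4178) = 31.8 m.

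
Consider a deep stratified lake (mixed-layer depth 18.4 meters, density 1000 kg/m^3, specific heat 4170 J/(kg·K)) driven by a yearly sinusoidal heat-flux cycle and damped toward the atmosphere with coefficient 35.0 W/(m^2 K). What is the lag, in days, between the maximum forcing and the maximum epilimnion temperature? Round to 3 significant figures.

Areal heat capacity C = ρ c_p D = 1000 × 4170 × 18.4 = 7.67×10^7 J/(m^2 K).
ω = 2π / 3.15×10^7 s = 1.99×10^-7 s⁻¹.
Phase lag φ = arctan(Cω/λ) = arctan(15.3/35.0) = 0.412 rad.
Time lag = φ / ω = 0.412 / 1.99×10^-7 = 2.07×10^6 s = 23.9 days.

23.9 days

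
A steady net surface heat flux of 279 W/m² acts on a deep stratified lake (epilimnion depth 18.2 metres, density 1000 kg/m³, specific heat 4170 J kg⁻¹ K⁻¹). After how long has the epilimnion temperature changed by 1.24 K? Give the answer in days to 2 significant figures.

3.9 days

Areal heat capacity C = ρ c_p D = 1000 × 4170 × 18.2 = 7.59×10^7 J/(m^2 K).
Time required: Δt = C ΔT / F = 7.59×10^7 × 1.24 / 279 = 3.37×10^5 s.
In days: 3.37×10^5 s / (86400 s/day) = 3.90 days.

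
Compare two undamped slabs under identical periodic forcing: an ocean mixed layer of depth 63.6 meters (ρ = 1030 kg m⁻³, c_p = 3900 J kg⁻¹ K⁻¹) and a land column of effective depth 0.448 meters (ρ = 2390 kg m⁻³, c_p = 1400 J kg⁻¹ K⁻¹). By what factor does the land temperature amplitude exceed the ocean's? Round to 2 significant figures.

170

C_ocean = 1030 × 3900 × 63.6 = 2.55×10^8 J/(m²·K).
C_land = 2390 × 1400 × 0.448 = 1.50×10^6 J/(m²·K).
Undamped amplitude ∝ 1/C, so A_land/A_ocean = C_ocean/C_land = 170.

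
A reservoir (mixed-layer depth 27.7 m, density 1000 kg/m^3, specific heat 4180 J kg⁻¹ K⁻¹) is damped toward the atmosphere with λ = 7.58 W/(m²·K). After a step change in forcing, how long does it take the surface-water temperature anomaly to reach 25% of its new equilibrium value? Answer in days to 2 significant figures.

Areal heat capacity C = ρ c_p D = 1000 × 4180 × 27.7 = 1.16×10^8 J/(m²·K).
τ = C / λ = 1.16×10^8 / 7.58 = 1.53×10^7 s.
Fraction reached: 1 − e^(−t/τ) = 0.25 ⇒ t = −τ ln(1 − 0.25) = τ × 0.288.
t = 4.39×10^6 s = 50.9 days.

51 days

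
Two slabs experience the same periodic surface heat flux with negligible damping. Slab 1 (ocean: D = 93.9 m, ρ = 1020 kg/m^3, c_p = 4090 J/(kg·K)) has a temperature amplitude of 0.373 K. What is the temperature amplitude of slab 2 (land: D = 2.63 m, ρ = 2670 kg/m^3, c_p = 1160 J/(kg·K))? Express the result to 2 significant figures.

C_ocean = 3.92×10^8 J/(m²·K); C_land = 8.15×10^6 J/(m²·K).
A ∝ 1/C ⇒ A_land = A_ocean × C_ocean/C_land = 0.373 × 48.1 = 17.9 K.

18 K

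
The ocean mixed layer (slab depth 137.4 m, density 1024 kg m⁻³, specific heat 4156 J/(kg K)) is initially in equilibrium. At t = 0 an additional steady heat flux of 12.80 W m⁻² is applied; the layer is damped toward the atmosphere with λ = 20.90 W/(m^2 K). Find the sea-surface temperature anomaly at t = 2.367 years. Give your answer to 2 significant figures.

0.57 K

Areal heat capacity C = ρ c_p D = 1024 × 4156 × 137.4 = 5.85×10^8 J/(m^2 K).
τ = C / λ = 5.85×10^8 / 20.90 = 2.80×10^7 s.
Equilibrium anomaly ΔT_eq = F / λ = 12.80 / 20.90 = 0.612 K.
t = 2.367 years = 7.47×10^7 s, so t/τ = 2.67.
ΔT(t) = ΔT_eq (1 − e^(−t/τ)) = 0.612 × (1 − e^−2.67) = 0.570 K.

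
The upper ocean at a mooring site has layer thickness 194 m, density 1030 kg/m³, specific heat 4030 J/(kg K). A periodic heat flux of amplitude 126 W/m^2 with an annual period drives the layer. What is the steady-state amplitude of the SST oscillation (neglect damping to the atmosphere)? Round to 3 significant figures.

Areal heat capacity C = ρ c_p D = 1030 × 4030 × 194 = 8.05×10^8 J m⁻² K⁻¹.
Angular frequency ω = 2π / T = 2π / 3.15×10^7 s = 1.99×10^-7 s⁻¹.
Cω = 8.05×10^8 × 1.99×10^-7 = 160 W/(m²·K).
Amplitude A = F₀ / (Cω) = 126 / 160 = 0.785 K.

0.785 K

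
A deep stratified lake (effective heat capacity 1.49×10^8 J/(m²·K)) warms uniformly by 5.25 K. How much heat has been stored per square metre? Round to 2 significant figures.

7.8×10^8

Areal heat capacity C = 1.49×10^8 J/(m²·K) (given).
ΔQ = C ΔT = 1.49×10^8 × 5.25 = 7.82×10^8 J/m².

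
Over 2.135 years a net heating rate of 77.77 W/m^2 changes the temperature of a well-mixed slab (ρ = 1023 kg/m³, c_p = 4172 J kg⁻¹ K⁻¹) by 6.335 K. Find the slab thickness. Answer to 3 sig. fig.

194 m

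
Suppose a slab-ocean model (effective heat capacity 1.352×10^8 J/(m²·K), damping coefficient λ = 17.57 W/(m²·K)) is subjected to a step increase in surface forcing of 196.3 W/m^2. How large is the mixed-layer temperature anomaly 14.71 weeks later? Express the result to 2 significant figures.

Areal heat capacity C = 1.352×10^8 J/(m²·K) (given).
τ = C / λ = 1.35×10^8 / 17.57 = 7.69×10^6 s.
Equilibrium anomaly ΔT_eq = F / λ = 196.3 / 17.57 = 11.2 K.
t = 14.71 weeks = 8.90×10^6 s, so t/τ = 1.16.
ΔT(t) = ΔT_eq (1 − e^(−t/τ)) = 11.2 × (1 − e^−1.16) = 7.66 K.

7.7 K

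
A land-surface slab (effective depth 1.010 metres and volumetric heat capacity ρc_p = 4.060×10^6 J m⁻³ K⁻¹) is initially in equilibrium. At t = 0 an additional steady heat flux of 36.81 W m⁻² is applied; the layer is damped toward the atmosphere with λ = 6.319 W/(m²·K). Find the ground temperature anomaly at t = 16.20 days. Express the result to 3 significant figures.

5.15 K

Areal heat capacity C = ρc_p × D = 4.060×10^6 × 1.010 = 4.10×10^6 J/(m^2 K).
τ = C / λ = 4.10×10^6 / 6.319 = 6.49×10^5 s.
Equilibrium anomaly ΔT_eq = F / λ = 36.81 / 6.319 = 5.83 K.
t = 16.20 days = 1.40×10^6 s, so t/τ = 2.16.
ΔT(t) = ΔT_eq (1 − e^(−t/τ)) = 5.83 × (1 − e^−2.16) = 5.15 K.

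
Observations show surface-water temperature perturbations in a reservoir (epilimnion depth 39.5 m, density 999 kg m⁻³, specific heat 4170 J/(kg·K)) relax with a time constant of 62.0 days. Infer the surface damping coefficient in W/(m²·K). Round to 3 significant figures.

30.7

Areal heat capacity C = ρ c_p D = 999 × 4170 × 39.5 = 1.65×10^8 J m⁻² K⁻¹.
τ = 62.0 days = 5.36×10^6 s.
λ = C / τ = 1.65×10^8 / 5.36×10^6 = 30.7 W/(m²·K).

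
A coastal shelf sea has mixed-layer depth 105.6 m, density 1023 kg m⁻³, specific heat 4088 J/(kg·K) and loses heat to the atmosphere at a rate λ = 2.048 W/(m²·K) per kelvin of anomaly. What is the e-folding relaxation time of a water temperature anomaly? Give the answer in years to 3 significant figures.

Areal heat capacity C = ρ c_p D = 1023 × 4088 × 105.6 = 4.42×10^8 J/(m^2 K).
Relaxation time τ = C / λ = 4.42×10^8 / 2.048 = 2.16×10^8 s.
In years: 2.16×10^8 s / (3.156×10^7 s/year) = 6.83 years.

6.83 years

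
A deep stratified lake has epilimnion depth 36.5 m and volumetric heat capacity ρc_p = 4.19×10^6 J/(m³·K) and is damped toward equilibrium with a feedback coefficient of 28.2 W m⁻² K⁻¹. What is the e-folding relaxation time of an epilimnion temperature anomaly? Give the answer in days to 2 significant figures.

63 days

Areal heat capacity C = ρc_p × D = 4.19×10^6 × 36.5 = 1.53×10^8 J/(m²·K).
Relaxation time τ = C / λ = 1.53×10^8 / 28.2 = 5.42×10^6 s.
In days: 5.42×10^6 s / (86400 s/day) = 62.8 days.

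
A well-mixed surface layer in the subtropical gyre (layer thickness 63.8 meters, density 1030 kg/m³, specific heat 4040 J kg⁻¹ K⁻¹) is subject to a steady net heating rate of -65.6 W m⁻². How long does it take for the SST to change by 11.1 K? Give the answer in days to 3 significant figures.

Areal heat capacity C = ρ c_p D = 1030 × 4040 × 63.8 = 2.65×10^8 J/(m^2 K).
Time required: Δt = C ΔT / F = 2.65×10^8 × -11.1 / -65.6 = 4.49×10^7 s.
In days: 4.49×10^7 s / (86400 s/day) = 520 days.

520 days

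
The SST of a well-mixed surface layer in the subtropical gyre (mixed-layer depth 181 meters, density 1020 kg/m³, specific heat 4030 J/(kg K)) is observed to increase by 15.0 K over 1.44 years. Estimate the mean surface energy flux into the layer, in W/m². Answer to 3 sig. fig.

Areal heat capacity C = ρ c_p D = 1020 × 4030 × 181 = 7.44×10^8 J m⁻² K⁻¹.
Required heat per unit area: Q = C ΔT = 7.44×10^8 × 15.0 = 1.12×10^10 J/m².
Flux F = Q / Δt = 1.12×10^10 / 4.54×10^7 s = 246 W/m².

246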